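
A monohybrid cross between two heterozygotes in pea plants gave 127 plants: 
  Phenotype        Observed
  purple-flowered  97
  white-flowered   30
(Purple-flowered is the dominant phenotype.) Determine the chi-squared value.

For a monohybrid cross between heterozygotes with complete dominance, the expected phenotypic ratio is 3:1.
The 3:1 ratio has 4 parts, so with N = 127 the expected counts are:
  purple-flowered: 127 × 3/4 = 95.25
  white-flowered: 127 × 1/4 = 31.75
χ² = Σ (O − E)² / E
  purple-flowered: (97 − 95.25)² / 95.25 = 0.0322
  white-flowered: (30 − 31.75)² / 31.75 = 0.0965
χ² = 0.0322 + 0.0965 = 0.1287 ≈ 0.129

0.129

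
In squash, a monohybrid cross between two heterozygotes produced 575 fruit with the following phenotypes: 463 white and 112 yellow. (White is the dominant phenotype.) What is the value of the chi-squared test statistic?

9.350

For a monohybrid cross between heterozygotes with complete dominance, the expected phenotypic ratio is 3:1.
Total ratio parts = 4. Expected numbers out of 575:
  white: 575 × 3/4 = 431.25
  yellow: 575 × 1/4 = 143.75
χ² = Σ (O − E)² / E
  white: (463 − 431.25)² / 431.25 = 2.3375
  yellow: (112 − 143.75)² / 143.75 = 7.0126
χ² = 2.3375 + 7.0126 = 9.3501 ≈ 9.350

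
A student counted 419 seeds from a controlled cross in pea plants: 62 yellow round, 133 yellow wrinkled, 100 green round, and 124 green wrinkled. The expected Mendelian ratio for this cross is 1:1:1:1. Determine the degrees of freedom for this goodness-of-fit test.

3

A goodness-of-fit test with 4 phenotype classes has df = 4 − 1 = 3.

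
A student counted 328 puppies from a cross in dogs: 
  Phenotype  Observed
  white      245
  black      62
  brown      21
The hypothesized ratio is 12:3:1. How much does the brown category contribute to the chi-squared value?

0.012

The 12:3:1 ratio has 16 parts, so with N = 328 the expected counts are:
  white: 328 × 12/16 = 246
  black: 328 × 3/16 = 61.5
  brown: 328 × 1/16 = 20.5
Contribution of brown: (21 − 20.5)² / 20.5 = 0.0122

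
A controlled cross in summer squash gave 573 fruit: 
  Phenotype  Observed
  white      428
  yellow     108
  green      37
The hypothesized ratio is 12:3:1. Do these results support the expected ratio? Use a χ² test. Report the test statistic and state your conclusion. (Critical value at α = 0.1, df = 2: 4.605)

0.049; consistent

The 12:3:1 ratio has 16 parts, so with N = 573 the expected counts are:
  white: 573 × 12/16 = 429.75
  yellow: 573 × 3/16 = 107.4375
  green: 573 × 1/16 = 35.8125
χ² = Σ (O − E)² / E
  white: (428 − 429.75)² / 429.75 = 0.0071
  yellow: (108 − 107.4375)² / 107.4375 = 0.0029
  green: (37 − 35.8125)² / 35.8125 = 0.0394
χ² = 0.0071 + 0.0029 + 0.0394 = 0.0494 ≈ 0.049
Degrees of freedom = 3 − 1 = 2; critical value at α = 0.1 is 4.605.
Since 0.049 < 4.605, we fail to reject the null hypothesis — the data are consistent with the 12:3:1 ratio.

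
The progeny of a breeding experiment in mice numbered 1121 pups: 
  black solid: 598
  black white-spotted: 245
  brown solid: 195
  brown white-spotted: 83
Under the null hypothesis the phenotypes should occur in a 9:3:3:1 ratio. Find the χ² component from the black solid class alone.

1.682

Total ratio parts = 16. Expected numbers out of 1121:
  black solid: 1121 × 9/16 = 630.5625
  black white-spotted: 1121 × 3/16 = 210.1875
  brown solid: 1121 × 3/16 = 210.1875
  brown white-spotted: 1121 × 1/16 = 70.0625
Contribution of black solid: (598 − 630.5625)² / 630.5625 = 1.6815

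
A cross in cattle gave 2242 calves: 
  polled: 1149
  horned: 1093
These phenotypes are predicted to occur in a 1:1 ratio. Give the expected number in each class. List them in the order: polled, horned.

1121, 1121

Under the 1:1 hypothesis (Σ ratio = 2, N = 2242):
  polled: 2242 × 1/2 = 1121
  horned: 2242 × 1/2 = 1121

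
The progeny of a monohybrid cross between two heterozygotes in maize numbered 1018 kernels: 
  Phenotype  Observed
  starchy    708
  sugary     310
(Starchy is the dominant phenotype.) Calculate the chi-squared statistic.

For a monohybrid cross between heterozygotes with complete dominance, the expected phenotypic ratio is 3:1.
Under the 3:1 hypothesis (Σ ratio = 4, N = 1018):
  starchy: 1018 × 3/4 = 763.5
  sugary: 1018 × 1/4 = 254.5
χ² = Σ (O − E)² / E
  starchy: (708 − 763.5)² / 763.5 = 4.0344
  sugary: (310 − 254.5)² / 254.5 = 12.1031
χ² = 4.0344 + 12.1031 = 16.1375 ≈ 16.138

16.138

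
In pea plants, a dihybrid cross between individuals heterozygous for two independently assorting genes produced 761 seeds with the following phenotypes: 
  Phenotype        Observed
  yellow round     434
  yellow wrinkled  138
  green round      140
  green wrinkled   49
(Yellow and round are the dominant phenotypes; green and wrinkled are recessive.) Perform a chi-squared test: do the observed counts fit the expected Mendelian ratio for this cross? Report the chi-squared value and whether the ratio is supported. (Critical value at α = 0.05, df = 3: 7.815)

0.330; consistent

A dihybrid F₂ with independent assortment and complete dominance at both loci gives a 9:3:3:1 phenotypic ratio.
Total ratio parts = 16. Expected numbers out of 761:
  yellow round: 761 × 9/16 = 428.0625
  yellow wrinkled: 761 × 3/16 = 142.6875
  green round: 761 × 3/16 = 142.6875
  green wrinkled: 761 × 1/16 = 47.5625
χ² = Σ (O − E)² / E
  yellow round: (434 − 428.0625)² / 428.0625 = 0.0824
  yellow wrinkled: (138 − 142.6875)² / 142.6875 = 0.1540
  green round: (140 − 142.6875)² / 142.6875 = 0.0506
  green wrinkled: (49 − 47.5625)² / 47.5625 = 0.0434
χ² = 0.0824 + 0.1540 + 0.0506 + 0.0434 = 0.3304 ≈ 0.330
Degrees of freedom = 4 − 1 = 3; critical value at α = 0.05 is 7.815.
Since 0.330 < 7.815, we fail to reject the null hypothesis — the data are consistent with the 9:3:3:1 ratio.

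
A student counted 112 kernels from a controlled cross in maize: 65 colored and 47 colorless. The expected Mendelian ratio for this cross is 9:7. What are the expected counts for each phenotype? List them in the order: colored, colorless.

63, 49

Total ratio parts = 16. Expected numbers out of 112:
  colored: 112 × 9/16 = 63
  colorless: 112 × 7/16 = 49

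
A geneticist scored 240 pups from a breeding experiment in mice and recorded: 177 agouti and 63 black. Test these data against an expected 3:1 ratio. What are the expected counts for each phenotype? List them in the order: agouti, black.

Total ratio parts = 4. Expected numbers out of 240:
  agouti: 240 × 3/4 = 180
  black: 240 × 1/4 = 60

180, 60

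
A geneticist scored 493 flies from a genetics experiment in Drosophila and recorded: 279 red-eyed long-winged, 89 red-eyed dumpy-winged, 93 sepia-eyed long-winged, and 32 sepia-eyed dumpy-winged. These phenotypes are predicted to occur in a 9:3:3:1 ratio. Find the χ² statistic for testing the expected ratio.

Total ratio parts = 16. Expected numbers out of 493:
  red-eyed long-winged: 493 × 9/16 = 277.3125
  red-eyed dumpy-winged: 493 × 3/16 = 92.4375
  sepia-eyed long-winged: 493 × 3/16 = 92.4375
  sepia-eyed dumpy-winged: 493 × 1/16 = 30.8125
χ² = Σ (O − E)² / E
  red-eyed long-winged: (279 − 277.3125)² / 277.3125 = 0.0103
  red-eyed dumpy-winged: (89 − 92.4375)² / 92.4375 = 0.1278
  sepia-eyed long-winged: (93 − 92.4375)² / 92.4375 = 0.0034
  sepia-eyed dumpy-winged: (32 − 30.8125)² / 30.8125 = 0.0458
χ² = 0.0103 + 0.1278 + 0.0034 + 0.0458 = 0.1873 ≈ 0.187

0.187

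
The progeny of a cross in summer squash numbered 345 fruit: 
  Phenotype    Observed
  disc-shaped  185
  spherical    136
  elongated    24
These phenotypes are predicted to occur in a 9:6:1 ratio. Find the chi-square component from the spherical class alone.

Under the 9:6:1 hypothesis (Σ ratio = 16, N = 345):
  disc-shaped: 345 × 9/16 = 194.0625
  spherical: 345 × 6/16 = 129.375
  elongated: 345 × 1/16 = 21.5625
Contribution of spherical: (136 − 129.375)² / 129.375 = 0.3393

0.339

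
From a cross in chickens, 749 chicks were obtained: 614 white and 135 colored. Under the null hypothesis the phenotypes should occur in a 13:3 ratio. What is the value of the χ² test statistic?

0.259

Expected counts for N = 749 under a 13:3 ratio (total parts = 16):
  white: 749 × 13/16 = 608.5625
  colored: 749 × 3/16 = 140.4375
χ² = Σ (O − E)² / E
  white: (614 − 608.5625)² / 608.5625 = 0.0486
  colored: (135 − 140.4375)² / 140.4375 = 0.2105
χ² = 0.0486 + 0.2105 = 0.2591 ≈ 0.259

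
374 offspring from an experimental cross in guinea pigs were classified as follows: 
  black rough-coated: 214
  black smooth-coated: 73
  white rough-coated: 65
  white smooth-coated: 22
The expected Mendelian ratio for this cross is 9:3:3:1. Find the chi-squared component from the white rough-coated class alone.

Total ratio parts = 16. Expected numbers out of 374:
  black rough-coated: 374 × 9/16 = 210.375
  black smooth-coated: 374 × 3/16 = 70.125
  white rough-coated: 374 × 3/16 = 70.125
  white smooth-coated: 374 × 1/16 = 23.375
Contribution of white rough-coated: (65 − 70.125)² / 70.125 = 0.3746

0.375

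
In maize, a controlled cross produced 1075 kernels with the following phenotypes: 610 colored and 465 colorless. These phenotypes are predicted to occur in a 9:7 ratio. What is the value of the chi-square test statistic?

0.107

Total ratio parts = 16. Expected numbers out of 1075:
  colored: 1075 × 9/16 = 604.6875
  colorless: 1075 × 7/16 = 470.3125
χ² = Σ (O − E)² / E
  colored: (610 − 604.6875)² / 604.6875 = 0.0467
  colorless: (465 − 470.3125)² / 470.3125 = 0.0600
χ² = 0.0467 + 0.0600 = 0.1067 ≈ 0.107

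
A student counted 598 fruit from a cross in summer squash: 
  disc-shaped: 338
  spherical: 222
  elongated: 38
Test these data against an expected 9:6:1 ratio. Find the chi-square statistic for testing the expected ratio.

0.041

Total ratio parts = 16. Expected numbers out of 598:
  disc-shaped: 598 × 9/16 = 336.375
  spherical: 598 × 6/16 = 224.25
  elongated: 598 × 1/16 = 37.375
χ² = Σ (O − E)² / E
  disc-shaped: (338 − 336.375)² / 336.375 = 0.0079
  spherical: (222 − 224.25)² / 224.25 = 0.0226
  elongated: (38 − 37.375)² / 37.375 = 0.0105
χ² = 0.0079 + 0.0226 + 0.0105 = 0.041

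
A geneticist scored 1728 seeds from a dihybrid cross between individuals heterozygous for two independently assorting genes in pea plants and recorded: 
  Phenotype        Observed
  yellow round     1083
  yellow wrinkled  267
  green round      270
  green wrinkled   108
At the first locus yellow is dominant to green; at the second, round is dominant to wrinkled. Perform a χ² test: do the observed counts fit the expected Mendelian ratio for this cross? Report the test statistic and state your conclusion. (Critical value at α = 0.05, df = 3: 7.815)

31.704; not consistent

A dihybrid F₂ with independent assortment and complete dominance at both loci gives a 9:3:3:1 phenotypic ratio.
The 9:3:3:1 ratio has 16 parts, so with N = 1728 the expected counts are:
  yellow round: 1728 × 9/16 = 972
  yellow wrinkled: 1728 × 3/16 = 324
  green round: 1728 × 3/16 = 324
  green wrinkled: 1728 × 1/16 = 108
χ² = Σ (O − E)² / E
  yellow round: (1083 − 972)² / 972 = 12.6759
  yellow wrinkled: (267 − 324)² / 324 = 10.0278
  green round: (270 − 324)² / 324 = 9.0000
  green wrinkled: (108 − 108)² / 108 = 0.0000
χ² = 12.6759 + 10.0278 + 9.0000 + 0.0000 = 31.7037 ≈ 31.704
Degrees of freedom = 4 − 1 = 3; critical value at α = 0.05 is 7.815.
Since 31.704 > 7.815, we reject the null hypothesis — the data do not fit the 9:3:3:1 ratio.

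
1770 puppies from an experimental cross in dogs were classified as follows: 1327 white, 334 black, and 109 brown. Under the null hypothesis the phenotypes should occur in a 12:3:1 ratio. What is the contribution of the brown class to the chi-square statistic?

0.024

Expected counts for N = 1770 under a 12:3:1 ratio (total parts = 16):
  white: 1770 × 12/16 = 1327.5
  black: 1770 × 3/16 = 331.875
  brown: 1770 × 1/16 = 110.625
Contribution of brown: (109 − 110.625)² / 110.625 = 0.0239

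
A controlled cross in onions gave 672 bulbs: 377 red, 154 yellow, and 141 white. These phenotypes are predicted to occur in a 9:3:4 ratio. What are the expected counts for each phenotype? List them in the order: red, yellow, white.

Under the 9:3:4 hypothesis (Σ ratio = 16, N = 672):
  red: 672 × 9/16 = 378
  yellow: 672 × 3/16 = 126
  white: 672 × 4/16 = 168

378, 126, 168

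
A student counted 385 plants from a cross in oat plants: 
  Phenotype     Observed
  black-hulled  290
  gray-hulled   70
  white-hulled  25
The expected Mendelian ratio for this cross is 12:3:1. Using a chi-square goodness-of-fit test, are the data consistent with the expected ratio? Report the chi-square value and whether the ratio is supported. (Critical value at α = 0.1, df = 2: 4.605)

0.108; consistent

Under the 12:3:1 hypothesis (Σ ratio = 16, N = 385):
  black-hulled: 385 × 12/16 = 288.75
  gray-hulled: 385 × 3/16 = 72.1875
  white-hulled: 385 × 1/16 = 24.0625
χ² = Σ (O − E)² / E
  black-hulled: (290 − 288.75)² / 288.75 = 0.0054
  gray-hulled: (70 − 72.1875)² / 72.1875 = 0.0663
  white-hulled: (25 − 24.0625)² / 24.0625 = 0.0365
χ² = 0.0054 + 0.0663 + 0.0365 = 0.1082 ≈ 0.108
Degrees of freedom = 3 − 1 = 2; critical value at α = 0.1 is 4.605.
Since 0.108 < 4.605, we fail to reject the null hypothesis — the data are consistent with the 12:3:1 ratio.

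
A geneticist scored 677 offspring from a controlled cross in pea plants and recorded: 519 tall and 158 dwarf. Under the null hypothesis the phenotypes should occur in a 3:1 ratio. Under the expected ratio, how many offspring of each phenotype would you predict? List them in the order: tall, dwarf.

507.75, 169.25

Total ratio parts = 4. Expected numbers out of 677:
  tall: 677 × 3/4 = 507.75
  dwarf: 677 × 1/4 = 169.25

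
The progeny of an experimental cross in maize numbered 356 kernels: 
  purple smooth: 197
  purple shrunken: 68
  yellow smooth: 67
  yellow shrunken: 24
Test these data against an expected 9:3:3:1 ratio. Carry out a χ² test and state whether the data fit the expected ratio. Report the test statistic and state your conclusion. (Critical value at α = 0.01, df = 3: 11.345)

0.215; consistent

Under the 9:3:3:1 hypothesis (Σ ratio = 16, N = 356):
  purple smooth: 356 × 9/16 = 200.25
  purple shrunken: 356 × 3/16 = 66.75
  yellow smooth: 356 × 3/16 = 66.75
  yellow shrunken: 356 × 1/16 = 22.25
χ² = Σ (O − E)² / E
  purple smooth: (197 − 200.25)² / 200.25 = 0.0527
  purple shrunken: (68 − 66.75)² / 66.75 = 0.0234
  yellow smooth: (67 − 66.75)² / 66.75 = 0.0009
  yellow shrunken: (24 − 22.25)² / 22.25 = 0.1376
χ² = 0.0527 + 0.0234 + 0.0009 + 0.1376 = 0.2146 ≈ 0.215
Degrees of freedom = 4 − 1 = 3; critical value at α = 0.01 is 11.345.
Since 0.215 < 11.345, we fail to reject the null hypothesis — the data are consistent with the 9:3:3:1 ratio.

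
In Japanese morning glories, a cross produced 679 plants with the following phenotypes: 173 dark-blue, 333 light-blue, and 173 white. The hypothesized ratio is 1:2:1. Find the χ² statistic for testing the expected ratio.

0.249

Expected counts for N = 679 under a 1:2:1 ratio (total parts = 4):
  dark-blue: 679 × 1/4 = 169.75
  light-blue: 679 × 2/4 = 339.5
  white: 679 × 1/4 = 169.75
χ² = Σ (O − E)² / E
  dark-blue: (173 − 169.75)² / 169.75 = 0.0622
  light-blue: (333 − 339.5)² / 339.5 = 0.1244
  white: (173 − 169.75)² / 169.75 = 0.0622
χ² = 0.0622 + 0.1244 + 0.0622 = 0.2488 ≈ 0.249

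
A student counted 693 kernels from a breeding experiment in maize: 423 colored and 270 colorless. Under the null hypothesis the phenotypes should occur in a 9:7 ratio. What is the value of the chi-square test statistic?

6.458

Under the 9:7 hypothesis (Σ ratio = 16, N = 693):
  colored: 693 × 9/16 = 389.8125
  colorless: 693 × 7/16 = 303.1875
χ² = Σ (O − E)² / E
  colored: (423 − 389.8125)² / 389.8125 = 2.8255
  colorless: (270 − 303.1875)² / 303.1875 = 3.6328
χ² = 2.8255 + 3.6328 = 6.4583 ≈ 6.458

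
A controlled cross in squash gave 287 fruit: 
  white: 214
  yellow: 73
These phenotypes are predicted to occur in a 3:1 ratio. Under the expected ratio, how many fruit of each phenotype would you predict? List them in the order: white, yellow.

Total ratio parts = 4. Expected numbers out of 287:
  white: 287 × 3/4 = 215.25
  yellow: 287 × 1/4 = 71.75

215.25, 71.75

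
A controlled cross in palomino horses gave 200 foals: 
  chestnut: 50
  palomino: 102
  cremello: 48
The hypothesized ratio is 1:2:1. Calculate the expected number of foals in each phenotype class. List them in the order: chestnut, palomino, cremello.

Under the 1:2:1 hypothesis (Σ ratio = 4, N = 200):
  chestnut: 200 × 1/4 = 50
  palomino: 200 × 2/4 = 100
  cremello: 200 × 1/4 = 50

50, 100, 50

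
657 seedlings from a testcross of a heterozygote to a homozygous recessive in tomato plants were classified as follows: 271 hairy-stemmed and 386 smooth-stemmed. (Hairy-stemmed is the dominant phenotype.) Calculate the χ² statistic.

20.129

A testcross of a heterozygote (Aa × aa) gives a 1:1 phenotypic ratio.
Under the 1:1 hypothesis (Σ ratio = 2, N = 657):
  hairy-stemmed: 657 × 1/2 = 328.5
  smooth-stemmed: 657 × 1/2 = 328.5
χ² = Σ (O − E)² / E
  hairy-stemmed: (271 − 328.5)² / 328.5 = 10.0647
  smooth-stemmed: (386 − 328.5)² / 328.5 = 10.0647
χ² = 10.0647 + 10.0647 = 20.1294 ≈ 20.129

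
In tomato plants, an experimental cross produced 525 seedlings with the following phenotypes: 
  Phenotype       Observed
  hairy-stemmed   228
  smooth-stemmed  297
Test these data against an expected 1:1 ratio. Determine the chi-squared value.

The 1:1 ratio has 2 parts, so with N = 525 the expected counts are:
  hairy-stemmed: 525 × 1/2 = 262.5
  smooth-stemmed: 525 × 1/2 = 262.5
χ² = Σ (O − E)² / E
  hairy-stemmed: (228 − 262.5)² / 262.5 = 4.5343
  smooth-stemmed: (297 − 262.5)² / 262.5 = 4.5343
χ² = 4.5343 + 4.5343 = 9.0686 ≈ 9.069

9.069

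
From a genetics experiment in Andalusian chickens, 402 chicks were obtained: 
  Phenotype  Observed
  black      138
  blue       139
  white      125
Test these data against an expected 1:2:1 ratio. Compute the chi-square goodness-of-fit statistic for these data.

The 1:2:1 ratio has 4 parts, so with N = 402 the expected counts are:
  black: 402 × 1/4 = 100.5
  blue: 402 × 2/4 = 201
  white: 402 × 1/4 = 100.5
χ² = Σ (O − E)² / E
  black: (138 − 100.5)² / 100.5 = 13.9925
  blue: (139 − 201)² / 201 = 19.1244
  white: (125 − 100.5)² / 100.5 = 5.9726
χ² = 13.9925 + 19.1244 + 5.9726 = 39.0895 ≈ 39.090

39.090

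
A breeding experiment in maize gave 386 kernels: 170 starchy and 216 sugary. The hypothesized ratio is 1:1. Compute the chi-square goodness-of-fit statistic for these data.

5.482

Total ratio parts = 2. Expected numbers out of 386:
  starchy: 386 × 1/2 = 193
  sugary: 386 × 1/2 = 193
χ² = Σ (O − E)² / E
  starchy: (170 − 193)² / 193 = 2.7409
  sugary: (216 − 193)² / 193 = 2.7409
χ² = 2.7409 + 2.7409 = 5.4818 ≈ 5.482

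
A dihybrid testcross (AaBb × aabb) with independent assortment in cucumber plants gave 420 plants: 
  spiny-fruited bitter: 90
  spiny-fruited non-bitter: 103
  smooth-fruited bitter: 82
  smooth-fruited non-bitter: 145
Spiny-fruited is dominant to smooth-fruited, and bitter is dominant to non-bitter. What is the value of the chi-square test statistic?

A dihybrid testcross with independent assortment gives a 1:1:1:1 ratio.
The 1:1:1:1 ratio has 4 parts, so with N = 420 the expected counts are:
  spiny-fruited bitter: 420 × 1/4 = 105
  spiny-fruited non-bitter: 420 × 1/4 = 105
  smooth-fruited bitter: 420 × 1/4 = 105
  smooth-fruited non-bitter: 420 × 1/4 = 105
χ² = Σ (O − E)² / E
  spiny-fruited bitter: (90 − 105)² / 105 = 2.1429
  spiny-fruited non-bitter: (103 − 105)² / 105 = 0.0381
  smooth-fruited bitter: (82 − 105)² / 105 = 5.0381
  smooth-fruited non-bitter: (145 − 105)² / 105 = 15.2381
χ² = 2.1429 + 0.0381 + 5.0381 + 15.2381 = 22.4572 ≈ 22.457

22.457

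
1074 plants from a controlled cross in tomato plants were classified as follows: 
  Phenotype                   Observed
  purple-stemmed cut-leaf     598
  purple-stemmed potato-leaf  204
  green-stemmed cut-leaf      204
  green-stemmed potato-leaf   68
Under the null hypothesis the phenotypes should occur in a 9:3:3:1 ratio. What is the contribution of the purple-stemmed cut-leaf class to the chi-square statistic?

Expected counts for N = 1074 under a 9:3:3:1 ratio (total parts = 16):
  purple-stemmed cut-leaf: 1074 × 9/16 = 604.125
  purple-stemmed potato-leaf: 1074 × 3/16 = 201.375
  green-stemmed cut-leaf: 1074 × 3/16 = 201.375
  green-stemmed potato-leaf: 1074 × 1/16 = 67.125
Contribution of purple-stemmed cut-leaf: (598 − 604.125)² / 604.125 = 0.0621

0.062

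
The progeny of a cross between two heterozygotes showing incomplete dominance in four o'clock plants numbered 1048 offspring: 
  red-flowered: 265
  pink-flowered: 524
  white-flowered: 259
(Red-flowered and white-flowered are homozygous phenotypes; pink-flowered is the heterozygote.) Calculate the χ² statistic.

With incomplete dominance, a heterozygote × heterozygote cross gives a 1:2:1 phenotypic ratio.
Total ratio parts = 4. Expected numbers out of 1048:
  red-flowered: 1048 × 1/4 = 262
  pink-flowered: 1048 × 2/4 = 524
  white-flowered: 1048 × 1/4 = 262
χ² = Σ (O − E)² / E
  red-flowered: (265 − 262)² / 262 = 0.0344
  pink-flowered: (524 − 524)² / 524 = 0.0000
  white-flowered: (259 − 262)² / 262 = 0.0344
χ² = 0.0344 + 0.0000 + 0.0344 = 0.0688 ≈ 0.069

0.069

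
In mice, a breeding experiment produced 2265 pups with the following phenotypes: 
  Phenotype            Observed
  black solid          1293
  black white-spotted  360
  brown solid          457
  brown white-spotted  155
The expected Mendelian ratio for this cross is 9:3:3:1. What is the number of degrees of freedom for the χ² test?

A goodness-of-fit test with 4 phenotype classes has df = 4 − 1 = 3.

3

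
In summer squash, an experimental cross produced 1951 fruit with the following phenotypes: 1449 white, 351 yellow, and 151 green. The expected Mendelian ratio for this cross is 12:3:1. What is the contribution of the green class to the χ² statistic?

6.927

The 12:3:1 ratio has 16 parts, so with N = 1951 the expected counts are:
  white: 1951 × 12/16 = 1463.25
  yellow: 1951 × 3/16 = 365.8125
  green: 1951 × 1/16 = 121.9375
Contribution of green: (151 − 121.9375)² / 121.9375 = 6.9267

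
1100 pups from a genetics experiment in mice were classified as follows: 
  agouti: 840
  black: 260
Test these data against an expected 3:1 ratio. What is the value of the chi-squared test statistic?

1.091

Expected counts for N = 1100 under a 3:1 ratio (total parts = 4):
  agouti: 1100 × 3/4 = 825
  black: 1100 × 1/4 = 275
χ² = Σ (O − E)² / E
  agouti: (840 − 825)² / 825 = 0.2727
  black: (260 − 275)² / 275 = 0.8182
χ² = 0.2727 + 0.8182 = 1.0909 ≈ 1.091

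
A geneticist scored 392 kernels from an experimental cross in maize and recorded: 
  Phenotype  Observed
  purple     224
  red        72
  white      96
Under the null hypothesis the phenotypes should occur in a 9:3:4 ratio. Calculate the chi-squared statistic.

0.127

Under the 9:3:4 hypothesis (Σ ratio = 16, N = 392):
  purple: 392 × 9/16 = 220.5
  red: 392 × 3/16 = 73.5
  white: 392 × 4/16 = 98
χ² = Σ (O − E)² / E
  purple: (224 − 220.5)² / 220.5 = 0.0556
  red: (72 − 73.5)² / 73.5 = 0.0306
  white: (96 − 98)² / 98 = 0.0408
χ² = 0.0556 + 0.0306 + 0.0408 = 0.127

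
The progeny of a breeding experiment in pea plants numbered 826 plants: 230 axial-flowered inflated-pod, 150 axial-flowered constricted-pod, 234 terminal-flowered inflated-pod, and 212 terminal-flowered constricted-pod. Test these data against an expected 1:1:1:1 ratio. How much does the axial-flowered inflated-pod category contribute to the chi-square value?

Under the 1:1:1:1 hypothesis (Σ ratio = 4, N = 826):
  axial-flowered inflated-pod: 826 × 1/4 = 206.5
  axial-flowered constricted-pod: 826 × 1/4 = 206.5
  terminal-flowered inflated-pod: 826 × 1/4 = 206.5
  terminal-flowered constricted-pod: 826 × 1/4 = 206.5
Contribution of axial-flowered inflated-pod: (230 − 206.5)² / 206.5 = 2.6743

2.674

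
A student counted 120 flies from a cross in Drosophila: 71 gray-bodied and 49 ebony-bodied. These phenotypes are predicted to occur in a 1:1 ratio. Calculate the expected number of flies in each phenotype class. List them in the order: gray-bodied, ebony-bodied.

Expected counts for N = 120 under a 1:1 ratio (total parts = 2):
  gray-bodied: 120 × 1/2 = 60
  ebony-bodied: 120 × 1/2 = 60

60, 60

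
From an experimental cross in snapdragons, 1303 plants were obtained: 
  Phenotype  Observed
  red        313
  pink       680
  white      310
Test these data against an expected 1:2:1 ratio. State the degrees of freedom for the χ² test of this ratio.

2

A goodness-of-fit test with 3 phenotype classes has df = 3 − 1 = 2.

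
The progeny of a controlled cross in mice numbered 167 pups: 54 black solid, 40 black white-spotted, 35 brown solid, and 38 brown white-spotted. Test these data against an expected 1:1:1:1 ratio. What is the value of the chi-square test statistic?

The 1:1:1:1 ratio has 4 parts, so with N = 167 the expected counts are:
  black solid: 167 × 1/4 = 41.75
  black white-spotted: 167 × 1/4 = 41.75
  brown solid: 167 × 1/4 = 41.75
  brown white-spotted: 167 × 1/4 = 41.75
χ² = Σ (O − E)² / E
  black solid: (54 − 41.75)² / 41.75 = 3.5943
  black white-spotted: (40 − 41.75)² / 41.75 = 0.0734
  brown solid: (35 − 41.75)² / 41.75 = 1.0913
  brown white-spotted: (38 − 41.75)² / 41.75 = 0.3368
χ² = 3.5943 + 0.0734 + 1.0913 + 0.3368 = 5.0958 ≈ 5.096

5.096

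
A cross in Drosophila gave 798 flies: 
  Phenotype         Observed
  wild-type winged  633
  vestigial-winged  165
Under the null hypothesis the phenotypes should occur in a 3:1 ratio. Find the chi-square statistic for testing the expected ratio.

7.955

The 3:1 ratio has 4 parts, so with N = 798 the expected counts are:
  wild-type winged: 798 × 3/4 = 598.5
  vestigial-winged: 798 × 1/4 = 199.5
χ² = Σ (O − E)² / E
  wild-type winged: (633 − 598.5)² / 598.5 = 1.9887
  vestigial-winged: (165 − 199.5)² / 199.5 = 5.9662
χ² = 1.9887 + 5.9662 = 7.9549 ≈ 7.955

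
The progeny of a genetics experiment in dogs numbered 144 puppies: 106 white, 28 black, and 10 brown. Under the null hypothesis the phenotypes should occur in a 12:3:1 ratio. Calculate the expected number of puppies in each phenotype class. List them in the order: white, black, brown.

108, 27, 9

The 12:3:1 ratio has 16 parts, so with N = 144 the expected counts are:
  white: 144 × 12/16 = 108
  black: 144 × 3/16 = 27
  brown: 144 × 1/16 = 9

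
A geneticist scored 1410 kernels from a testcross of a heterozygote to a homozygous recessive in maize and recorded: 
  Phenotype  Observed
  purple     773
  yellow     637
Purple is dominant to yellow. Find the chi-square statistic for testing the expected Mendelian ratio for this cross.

13.118

A testcross of a heterozygote (Aa × aa) gives a 1:1 phenotypic ratio.
The 1:1 ratio has 2 parts, so with N = 1410 the expected counts are:
  purple: 1410 × 1/2 = 705
  yellow: 1410 × 1/2 = 705
χ² = Σ (O − E)² / E
  purple: (773 − 705)² / 705 = 6.5589
  yellow: (637 − 705)² / 705 = 6.5589
χ² = 6.5589 + 6.5589 = 13.1178 ≈ 13.118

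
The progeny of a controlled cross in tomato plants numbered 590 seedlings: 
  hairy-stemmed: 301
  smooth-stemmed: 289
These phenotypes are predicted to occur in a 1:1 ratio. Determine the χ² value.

Total ratio parts = 2. Expected numbers out of 590:
  hairy-stemmed: 590 × 1/2 = 295
  smooth-stemmed: 590 × 1/2 = 295
χ² = Σ (O − E)² / E
  hairy-stemmed: (301 − 295)² / 295 = 0.1220
  smooth-stemmed: (289 − 295)² / 295 = 0.1220
χ² = 0.1220 + 0.1220 = 0.244

0.244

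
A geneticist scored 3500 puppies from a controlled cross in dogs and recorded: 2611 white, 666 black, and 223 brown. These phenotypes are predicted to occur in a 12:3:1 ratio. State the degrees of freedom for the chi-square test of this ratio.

2

A goodness-of-fit test with 3 phenotype classes has df = 3 − 1 = 2.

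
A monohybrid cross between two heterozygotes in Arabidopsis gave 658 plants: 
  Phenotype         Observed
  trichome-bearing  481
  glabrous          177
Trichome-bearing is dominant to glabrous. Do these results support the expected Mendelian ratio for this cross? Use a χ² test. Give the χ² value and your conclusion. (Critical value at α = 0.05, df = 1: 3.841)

For a monohybrid cross between heterozygotes with complete dominance, the expected phenotypic ratio is 3:1.
Under the 3:1 hypothesis (Σ ratio = 4, N = 658):
  trichome-bearing: 658 × 3/4 = 493.5
  glabrous: 658 × 1/4 = 164.5
χ² = Σ (O − E)² / E
  trichome-bearing: (481 − 493.5)² / 493.5 = 0.3166
  glabrous: (177 − 164.5)² / 164.5 = 0.9498
χ² = 0.3166 + 0.9498 = 1.2664 ≈ 1.266
Degrees of freedom = 2 − 1 = 1; critical value at α = 0.05 is 3.841.
Since 1.266 < 3.841, we fail to reject the null hypothesis — the data are consistent with the 3:1 ratio.

1.266; consistent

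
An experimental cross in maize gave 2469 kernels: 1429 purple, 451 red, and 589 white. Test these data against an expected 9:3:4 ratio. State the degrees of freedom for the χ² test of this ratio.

2

A goodness-of-fit test with 3 phenotype classes has df = 3 − 1 = 2.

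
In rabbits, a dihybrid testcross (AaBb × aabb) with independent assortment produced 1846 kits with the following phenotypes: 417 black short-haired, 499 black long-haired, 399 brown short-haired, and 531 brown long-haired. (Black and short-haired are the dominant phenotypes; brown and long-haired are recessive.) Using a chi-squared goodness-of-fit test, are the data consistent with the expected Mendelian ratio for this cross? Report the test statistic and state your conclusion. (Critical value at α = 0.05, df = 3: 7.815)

26.269; not consistent

A dihybrid testcross with independent assortment gives a 1:1:1:1 ratio.
Under the 1:1:1:1 hypothesis (Σ ratio = 4, N = 1846):
  black short-haired: 1846 × 1/4 = 461.5
  black long-haired: 1846 × 1/4 = 461.5
  brown short-haired: 1846 × 1/4 = 461.5
  brown long-haired: 1846 × 1/4 = 461.5
χ² = Σ (O − E)² / E
  black short-haired: (417 − 461.5)² / 461.5 = 4.2909
  black long-haired: (499 − 461.5)² / 461.5 = 3.0471
  brown short-haired: (399 − 461.5)² / 461.5 = 8.4642
  brown long-haired: (531 − 461.5)² / 461.5 = 10.4664
χ² = 4.2909 + 3.0471 + 8.4642 + 10.4664 = 26.2686 ≈ 26.269
Degrees of freedom = 4 − 1 = 3; critical value at α = 0.05 is 7.815.
Since 26.269 > 7.815, we reject the null hypothesis — the data do not fit the 1:1:1:1 ratio.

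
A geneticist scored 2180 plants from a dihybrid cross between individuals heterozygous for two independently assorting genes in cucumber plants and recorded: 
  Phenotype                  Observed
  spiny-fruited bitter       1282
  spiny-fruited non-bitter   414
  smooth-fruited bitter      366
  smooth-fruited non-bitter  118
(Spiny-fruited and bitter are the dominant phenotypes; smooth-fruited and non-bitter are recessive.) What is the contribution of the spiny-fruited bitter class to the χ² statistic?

2.535

A dihybrid F₂ with independent assortment and complete dominance at both loci gives a 9:3:3:1 phenotypic ratio.
The 9:3:3:1 ratio has 16 parts, so with N = 2180 the expected counts are:
  spiny-fruited bitter: 2180 × 9/16 = 1226.25
  spiny-fruited non-bitter: 2180 × 3/16 = 408.75
  smooth-fruited bitter: 2180 × 3/16 = 408.75
  smooth-fruited non-bitter: 2180 × 1/16 = 136.25
Contribution of spiny-fruited bitter: (1282 − 1226.25)² / 1226.25 = 2.5346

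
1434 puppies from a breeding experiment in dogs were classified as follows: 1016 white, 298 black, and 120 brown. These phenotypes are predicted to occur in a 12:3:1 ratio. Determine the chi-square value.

16.741

The 12:3:1 ratio has 16 parts, so with N = 1434 the expected counts are:
  white: 1434 × 12/16 = 1075.5
  black: 1434 × 3/16 = 268.875
  brown: 1434 × 1/16 = 89.625
χ² = Σ (O − E)² / E
  white: (1016 − 1075.5)² / 1075.5 = 3.2917
  black: (298 − 268.875)² / 268.875 = 3.1549
  brown: (120 − 89.625)² / 89.625 = 10.2945
χ² = 3.2917 + 3.1549 + 10.2945 = 16.7411 ≈ 16.741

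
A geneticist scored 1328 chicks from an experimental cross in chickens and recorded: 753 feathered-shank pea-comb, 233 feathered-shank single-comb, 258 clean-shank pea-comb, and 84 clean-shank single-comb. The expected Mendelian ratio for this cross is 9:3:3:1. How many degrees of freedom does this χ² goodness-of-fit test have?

A goodness-of-fit test with 4 phenotype classes has df = 4 − 1 = 3.

3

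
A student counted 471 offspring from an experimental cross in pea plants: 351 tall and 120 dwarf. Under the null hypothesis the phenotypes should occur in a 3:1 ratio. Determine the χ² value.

Total ratio parts = 4. Expected numbers out of 471:
  tall: 471 × 3/4 = 353.25
  dwarf: 471 × 1/4 = 117.75
χ² = Σ (O − E)² / E
  tall: (351 − 353.25)² / 353.25 = 0.0143
  dwarf: (120 − 117.75)² / 117.75 = 0.0430
χ² = 0.0143 + 0.0430 = 0.0573 ≈ 0.057

0.057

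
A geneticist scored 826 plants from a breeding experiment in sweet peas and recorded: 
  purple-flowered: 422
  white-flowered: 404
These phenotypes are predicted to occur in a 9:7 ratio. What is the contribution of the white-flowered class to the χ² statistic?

5.028

Expected counts for N = 826 under a 9:7 ratio (total parts = 16):
  purple-flowered: 826 × 9/16 = 464.625
  white-flowered: 826 × 7/16 = 361.375
Contribution of white-flowered: (404 − 361.375)² / 361.375 = 5.0277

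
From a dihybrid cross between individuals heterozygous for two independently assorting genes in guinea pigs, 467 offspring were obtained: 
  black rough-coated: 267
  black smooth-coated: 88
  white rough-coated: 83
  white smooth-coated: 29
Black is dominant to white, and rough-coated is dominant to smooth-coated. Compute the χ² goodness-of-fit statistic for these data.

A dihybrid F₂ with independent assortment and complete dominance at both loci gives a 9:3:3:1 phenotypic ratio.
The 9:3:3:1 ratio has 16 parts, so with N = 467 the expected counts are:
  black rough-coated: 467 × 9/16 = 262.6875
  black smooth-coated: 467 × 3/16 = 87.5625
  white rough-coated: 467 × 3/16 = 87.5625
  white smooth-coated: 467 × 1/16 = 29.1875
χ² = Σ (O − E)² / E
  black rough-coated: (267 − 262.6875)² / 262.6875 = 0.0708
  black smooth-coated: (88 − 87.5625)² / 87.5625 = 0.0022
  white rough-coated: (83 − 87.5625)² / 87.5625 = 0.2377
  white smooth-coated: (29 − 29.1875)² / 29.1875 = 0.0012
χ² = 0.0708 + 0.0022 + 0.2377 + 0.0012 = 0.3119 ≈ 0.312

0.312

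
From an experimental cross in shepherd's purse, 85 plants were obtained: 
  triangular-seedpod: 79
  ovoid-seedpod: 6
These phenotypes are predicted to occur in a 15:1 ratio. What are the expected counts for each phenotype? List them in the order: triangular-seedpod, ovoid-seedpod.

The 15:1 ratio has 16 parts, so with N = 85 the expected counts are:
  triangular-seedpod: 85 × 15/16 = 79.6875
  ovoid-seedpod: 85 × 1/16 = 5.3125

79.6875, 5.3125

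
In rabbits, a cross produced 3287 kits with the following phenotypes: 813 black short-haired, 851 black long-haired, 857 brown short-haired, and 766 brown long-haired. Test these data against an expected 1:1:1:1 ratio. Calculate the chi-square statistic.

6.429

Under the 1:1:1:1 hypothesis (Σ ratio = 4, N = 3287):
  black short-haired: 3287 × 1/4 = 821.75
  black long-haired: 3287 × 1/4 = 821.75
  brown short-haired: 3287 × 1/4 = 821.75
  brown long-haired: 3287 × 1/4 = 821.75
χ² = Σ (O − E)² / E
  black short-haired: (813 − 821.75)² / 821.75 = 0.0932
  black long-haired: (851 − 821.75)² / 821.75 = 1.0411
  brown short-haired: (857 − 821.75)² / 821.75 = 1.5121
  brown long-haired: (766 − 821.75)² / 821.75 = 3.7822
χ² = 0.0932 + 1.0411 + 1.5121 + 3.7822 = 6.4286 ≈ 6.429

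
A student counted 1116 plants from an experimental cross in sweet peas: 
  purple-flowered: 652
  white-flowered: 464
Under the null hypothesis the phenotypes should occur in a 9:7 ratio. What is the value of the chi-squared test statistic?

2.141

Under the 9:7 hypothesis (Σ ratio = 16, N = 1116):
  purple-flowered: 1116 × 9/16 = 627.75
  white-flowered: 1116 × 7/16 = 488.25
χ² = Σ (O − E)² / E
  purple-flowered: (652 − 627.75)² / 627.75 = 0.9368
  white-flowered: (464 − 488.25)² / 488.25 = 1.2044
χ² = 0.9368 + 1.2044 = 2.1412 ≈ 2.141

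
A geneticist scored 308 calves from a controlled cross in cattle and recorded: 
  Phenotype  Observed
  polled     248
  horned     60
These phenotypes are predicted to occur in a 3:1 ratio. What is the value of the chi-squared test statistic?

Total ratio parts = 4. Expected numbers out of 308:
  polled: 308 × 3/4 = 231
  horned: 308 × 1/4 = 77
χ² = Σ (O − E)² / E
  polled: (248 − 231)² / 231 = 1.2511
  horned: (60 − 77)² / 77 = 3.7532
χ² = 1.2511 + 3.7532 = 5.0043 ≈ 5.004

5.004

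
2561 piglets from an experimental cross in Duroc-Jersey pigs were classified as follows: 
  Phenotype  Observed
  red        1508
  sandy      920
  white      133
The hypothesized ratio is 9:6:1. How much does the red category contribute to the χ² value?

Under the 9:6:1 hypothesis (Σ ratio = 16, N = 2561):
  red: 2561 × 9/16 = 1440.5625
  sandy: 2561 × 6/16 = 960.375
  white: 2561 × 1/16 = 160.0625
Contribution of red: (1508 − 1440.5625)² / 1440.5625 = 3.1570

3.157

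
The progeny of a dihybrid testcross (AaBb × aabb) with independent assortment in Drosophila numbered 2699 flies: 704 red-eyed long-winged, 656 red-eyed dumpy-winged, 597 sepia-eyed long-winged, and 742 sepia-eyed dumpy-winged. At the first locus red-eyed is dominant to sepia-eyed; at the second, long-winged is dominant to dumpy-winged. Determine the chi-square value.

17.451

A dihybrid testcross with independent assortment gives a 1:1:1:1 ratio.
Under the 1:1:1:1 hypothesis (Σ ratio = 4, N = 2699):
  red-eyed long-winged: 2699 × 1/4 = 674.75
  red-eyed dumpy-winged: 2699 × 1/4 = 674.75
  sepia-eyed long-winged: 2699 × 1/4 = 674.75
  sepia-eyed dumpy-winged: 2699 × 1/4 = 674.75
χ² = Σ (O − E)² / E
  red-eyed long-winged: (704 − 674.75)² / 674.75 = 1.2680
  red-eyed dumpy-winged: (656 − 674.75)² / 674.75 = 0.5210
  sepia-eyed long-winged: (597 − 674.75)² / 674.75 = 8.9590
  sepia-eyed dumpy-winged: (742 − 674.75)² / 674.75 = 6.7026
χ² = 1.2680 + 0.5210 + 8.9590 + 6.7026 = 17.4506 ≈ 17.451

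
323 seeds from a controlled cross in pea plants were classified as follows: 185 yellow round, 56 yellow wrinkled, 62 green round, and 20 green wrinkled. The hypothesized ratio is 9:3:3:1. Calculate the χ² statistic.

Total ratio parts = 16. Expected numbers out of 323:
  yellow round: 323 × 9/16 = 181.6875
  yellow wrinkled: 323 × 3/16 = 60.5625
  green round: 323 × 3/16 = 60.5625
  green wrinkled: 323 × 1/16 = 20.1875
χ² = Σ (O − E)² / E
  yellow round: (185 − 181.6875)² / 181.6875 = 0.0604
  yellow wrinkled: (56 − 60.5625)² / 60.5625 = 0.3437
  green round: (62 − 60.5625)² / 60.5625 = 0.0341
  green wrinkled: (20 − 20.1875)² / 20.1875 = 0.0017
χ² = 0.0604 + 0.3437 + 0.0341 + 0.0017 = 0.4399 ≈ 0.440

0.440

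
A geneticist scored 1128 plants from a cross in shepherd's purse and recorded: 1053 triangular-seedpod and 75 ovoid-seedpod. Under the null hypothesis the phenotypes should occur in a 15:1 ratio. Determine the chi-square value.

Expected counts for N = 1128 under a 15:1 ratio (total parts = 16):
  triangular-seedpod: 1128 × 15/16 = 1057.5
  ovoid-seedpod: 1128 × 1/16 = 70.5
χ² = Σ (O − E)² / E
  triangular-seedpod: (1053 − 1057.5)² / 1057.5 = 0.0191
  ovoid-seedpod: (75 − 70.5)² / 70.5 = 0.2872
χ² = 0.0191 + 0.2872 = 0.3063 ≈ 0.306

0.306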